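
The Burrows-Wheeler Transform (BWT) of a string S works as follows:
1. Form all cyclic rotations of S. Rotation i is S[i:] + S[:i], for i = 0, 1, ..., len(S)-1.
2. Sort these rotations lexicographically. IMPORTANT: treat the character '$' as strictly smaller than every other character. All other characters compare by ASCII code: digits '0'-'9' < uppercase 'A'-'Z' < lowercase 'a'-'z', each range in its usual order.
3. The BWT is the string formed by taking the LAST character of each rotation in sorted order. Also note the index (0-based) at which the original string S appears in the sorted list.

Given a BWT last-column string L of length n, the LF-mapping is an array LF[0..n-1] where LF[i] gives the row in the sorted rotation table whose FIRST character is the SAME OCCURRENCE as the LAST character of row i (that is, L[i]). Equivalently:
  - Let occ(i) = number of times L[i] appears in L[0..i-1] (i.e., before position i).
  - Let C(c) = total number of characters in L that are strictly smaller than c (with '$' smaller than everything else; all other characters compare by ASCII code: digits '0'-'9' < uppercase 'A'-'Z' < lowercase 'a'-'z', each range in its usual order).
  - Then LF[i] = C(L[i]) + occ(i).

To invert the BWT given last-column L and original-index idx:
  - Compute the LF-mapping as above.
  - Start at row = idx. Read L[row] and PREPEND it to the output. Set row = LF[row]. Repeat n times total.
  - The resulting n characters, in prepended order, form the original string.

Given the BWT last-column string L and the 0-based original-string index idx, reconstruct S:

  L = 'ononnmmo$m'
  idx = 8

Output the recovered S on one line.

Answer: omnnmnmoo$

Derivation:
LF mapping: 7 4 8 5 6 1 2 9 0 3
Walk LF starting at row 8, prepending L[row]:
  step 1: row=8, L[8]='$', prepend. Next row=LF[8]=0
  step 2: row=0, L[0]='o', prepend. Next row=LF[0]=7
  step 3: row=7, L[7]='o', prepend. Next row=LF[7]=9
  step 4: row=9, L[9]='m', prepend. Next row=LF[9]=3
  step 5: row=3, L[3]='n', prepend. Next row=LF[3]=5
  step 6: row=5, L[5]='m', prepend. Next row=LF[5]=1
  step 7: row=1, L[1]='n', prepend. Next row=LF[1]=4
  step 8: row=4, L[4]='n', prepend. Next row=LF[4]=6
  step 9: row=6, L[6]='m', prepend. Next row=LF[6]=2
  step 10: row=2, L[2]='o', prepend. Next row=LF[2]=8
Reversed output: omnnmnmoo$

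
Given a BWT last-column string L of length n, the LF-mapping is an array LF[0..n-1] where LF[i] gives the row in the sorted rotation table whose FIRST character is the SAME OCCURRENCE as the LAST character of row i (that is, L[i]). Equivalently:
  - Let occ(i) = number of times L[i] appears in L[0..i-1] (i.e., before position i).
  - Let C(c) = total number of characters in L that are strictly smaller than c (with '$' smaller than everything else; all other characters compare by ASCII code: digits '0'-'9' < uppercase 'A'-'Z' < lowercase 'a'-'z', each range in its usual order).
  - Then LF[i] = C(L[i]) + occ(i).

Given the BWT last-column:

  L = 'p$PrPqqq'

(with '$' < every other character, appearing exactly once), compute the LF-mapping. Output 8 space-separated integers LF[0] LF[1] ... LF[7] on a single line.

Answer: 3 0 1 7 2 4 5 6

Derivation:
Char counts: '$':1, 'P':2, 'p':1, 'q':3, 'r':1
C (first-col start): C('$')=0, C('P')=1, C('p')=3, C('q')=4, C('r')=7
L[0]='p': occ=0, LF[0]=C('p')+0=3+0=3
L[1]='$': occ=0, LF[1]=C('$')+0=0+0=0
L[2]='P': occ=0, LF[2]=C('P')+0=1+0=1
L[3]='r': occ=0, LF[3]=C('r')+0=7+0=7
L[4]='P': occ=1, LF[4]=C('P')+1=1+1=2
L[5]='q': occ=0, LF[5]=C('q')+0=4+0=4
L[6]='q': occ=1, LF[6]=C('q')+1=4+1=5
L[7]='q': occ=2, LF[7]=C('q')+2=4+2=6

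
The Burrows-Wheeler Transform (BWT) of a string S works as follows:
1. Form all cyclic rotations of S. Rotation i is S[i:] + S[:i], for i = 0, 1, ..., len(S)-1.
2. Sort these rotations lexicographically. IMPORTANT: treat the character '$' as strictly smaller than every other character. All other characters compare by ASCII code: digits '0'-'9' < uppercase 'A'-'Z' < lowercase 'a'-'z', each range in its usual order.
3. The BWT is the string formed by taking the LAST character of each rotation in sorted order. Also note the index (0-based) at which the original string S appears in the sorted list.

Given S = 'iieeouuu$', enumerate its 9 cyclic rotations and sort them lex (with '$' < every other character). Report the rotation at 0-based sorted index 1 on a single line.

All 9 rotations (rotation i = S[i:]+S[:i]):
  rot[0] = iieeouuu$
  rot[1] = ieeouuu$i
  rot[2] = eeouuu$ii
  rot[3] = eouuu$iie
  rot[4] = ouuu$iiee
  rot[5] = uuu$iieeo
  rot[6] = uu$iieeou
  rot[7] = u$iieeouu
  rot[8] = $iieeouuu
Sorted (with $ < everything):
  sorted[0] = $iieeouuu
  sorted[1] = eeouuu$ii
  sorted[2] = eouuu$iie
  sorted[3] = ieeouuu$i
  sorted[4] = iieeouuu$
  sorted[5] = ouuu$iiee
  sorted[6] = u$iieeouu
  sorted[7] = uu$iieeou
  sorted[8] = uuu$iieeo
sorted[1] = eeouuu$ii

Answer: eeouuu$ii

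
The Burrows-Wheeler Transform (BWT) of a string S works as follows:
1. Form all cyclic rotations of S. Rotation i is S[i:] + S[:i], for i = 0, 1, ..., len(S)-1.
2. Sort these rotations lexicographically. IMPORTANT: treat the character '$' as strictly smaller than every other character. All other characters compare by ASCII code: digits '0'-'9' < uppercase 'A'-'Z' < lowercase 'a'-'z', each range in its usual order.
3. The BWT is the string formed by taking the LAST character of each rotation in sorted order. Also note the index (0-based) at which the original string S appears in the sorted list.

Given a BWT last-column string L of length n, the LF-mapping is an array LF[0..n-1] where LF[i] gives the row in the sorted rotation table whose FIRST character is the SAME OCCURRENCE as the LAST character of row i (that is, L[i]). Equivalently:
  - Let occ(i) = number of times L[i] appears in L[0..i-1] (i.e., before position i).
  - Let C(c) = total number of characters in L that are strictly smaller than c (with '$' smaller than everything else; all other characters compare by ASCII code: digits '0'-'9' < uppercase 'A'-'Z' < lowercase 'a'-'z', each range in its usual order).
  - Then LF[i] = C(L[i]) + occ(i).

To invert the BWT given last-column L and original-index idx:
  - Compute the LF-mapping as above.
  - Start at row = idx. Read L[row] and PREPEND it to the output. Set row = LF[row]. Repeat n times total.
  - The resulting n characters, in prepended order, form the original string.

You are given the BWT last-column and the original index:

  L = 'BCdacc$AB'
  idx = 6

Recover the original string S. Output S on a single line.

Answer: cCAcaBdB$

Derivation:
LF mapping: 2 4 8 5 6 7 0 1 3
Walk LF starting at row 6, prepending L[row]:
  step 1: row=6, L[6]='$', prepend. Next row=LF[6]=0
  step 2: row=0, L[0]='B', prepend. Next row=LF[0]=2
  step 3: row=2, L[2]='d', prepend. Next row=LF[2]=8
  step 4: row=8, L[8]='B', prepend. Next row=LF[8]=3
  step 5: row=3, L[3]='a', prepend. Next row=LF[3]=5
  step 6: row=5, L[5]='c', prepend. Next row=LF[5]=7
  step 7: row=7, L[7]='A', prepend. Next row=LF[7]=1
  step 8: row=1, L[1]='C', prepend. Next row=LF[1]=4
  step 9: row=4, L[4]='c', prepend. Next row=LF[4]=6
Reversed output: cCAcaBdB$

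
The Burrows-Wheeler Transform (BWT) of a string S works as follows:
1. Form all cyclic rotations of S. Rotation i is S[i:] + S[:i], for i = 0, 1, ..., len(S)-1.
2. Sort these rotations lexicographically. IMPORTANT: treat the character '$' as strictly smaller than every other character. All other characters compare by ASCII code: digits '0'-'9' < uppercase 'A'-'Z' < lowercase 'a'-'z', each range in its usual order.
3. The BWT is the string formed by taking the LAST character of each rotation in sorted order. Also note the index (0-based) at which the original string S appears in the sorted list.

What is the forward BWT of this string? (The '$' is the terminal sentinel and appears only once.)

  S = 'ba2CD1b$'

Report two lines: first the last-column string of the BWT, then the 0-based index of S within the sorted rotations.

Answer: bDa2Cb1$
7

Derivation:
All 8 rotations (rotation i = S[i:]+S[:i]):
  rot[0] = ba2CD1b$
  rot[1] = a2CD1b$b
  rot[2] = 2CD1b$ba
  rot[3] = CD1b$ba2
  rot[4] = D1b$ba2C
  rot[5] = 1b$ba2CD
  rot[6] = b$ba2CD1
  rot[7] = $ba2CD1b
Sorted (with $ < everything):
  sorted[0] = $ba2CD1b  (last char: 'b')
  sorted[1] = 1b$ba2CD  (last char: 'D')
  sorted[2] = 2CD1b$ba  (last char: 'a')
  sorted[3] = CD1b$ba2  (last char: '2')
  sorted[4] = D1b$ba2C  (last char: 'C')
  sorted[5] = a2CD1b$b  (last char: 'b')
  sorted[6] = b$ba2CD1  (last char: '1')
  sorted[7] = ba2CD1b$  (last char: '$')
Last column: bDa2Cb1$
Original string S is at sorted index 7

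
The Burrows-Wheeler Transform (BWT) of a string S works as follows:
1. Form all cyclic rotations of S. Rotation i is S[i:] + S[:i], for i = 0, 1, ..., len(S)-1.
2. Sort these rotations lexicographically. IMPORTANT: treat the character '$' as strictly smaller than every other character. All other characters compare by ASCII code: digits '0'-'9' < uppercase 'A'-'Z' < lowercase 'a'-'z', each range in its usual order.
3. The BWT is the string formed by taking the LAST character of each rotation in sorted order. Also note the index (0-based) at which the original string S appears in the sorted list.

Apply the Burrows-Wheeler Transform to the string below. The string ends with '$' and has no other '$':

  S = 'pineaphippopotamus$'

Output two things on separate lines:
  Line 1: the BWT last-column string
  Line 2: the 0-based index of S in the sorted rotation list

All 19 rotations (rotation i = S[i:]+S[:i]):
  rot[0] = pineaphippopotamus$
  rot[1] = ineaphippopotamus$p
  rot[2] = neaphippopotamus$pi
  rot[3] = eaphippopotamus$pin
  rot[4] = aphippopotamus$pine
  rot[5] = phippopotamus$pinea
  rot[6] = hippopotamus$pineap
  rot[7] = ippopotamus$pineaph
  rot[8] = ppopotamus$pineaphi
  rot[9] = popotamus$pineaphip
  rot[10] = opotamus$pineaphipp
  rot[11] = potamus$pineaphippo
  rot[12] = otamus$pineaphippop
  rot[13] = tamus$pineaphippopo
  rot[14] = amus$pineaphippopot
  rot[15] = mus$pineaphippopota
  rot[16] = us$pineaphippopotam
  rot[17] = s$pineaphippopotamu
  rot[18] = $pineaphippopotamus
Sorted (with $ < everything):
  sorted[0] = $pineaphippopotamus  (last char: 's')
  sorted[1] = amus$pineaphippopot  (last char: 't')
  sorted[2] = aphippopotamus$pine  (last char: 'e')
  sorted[3] = eaphippopotamus$pin  (last char: 'n')
  sorted[4] = hippopotamus$pineap  (last char: 'p')
  sorted[5] = ineaphippopotamus$p  (last char: 'p')
  sorted[6] = ippopotamus$pineaph  (last char: 'h')
  sorted[7] = mus$pineaphippopota  (last char: 'a')
  sorted[8] = neaphippopotamus$pi  (last char: 'i')
  sorted[9] = opotamus$pineaphipp  (last char: 'p')
  sorted[10] = otamus$pineaphippop  (last char: 'p')
  sorted[11] = phippopotamus$pinea  (last char: 'a')
  sorted[12] = pineaphippopotamus$  (last char: '$')
  sorted[13] = popotamus$pineaphip  (last char: 'p')
  sorted[14] = potamus$pineaphippo  (last char: 'o')
  sorted[15] = ppopotamus$pineaphi  (last char: 'i')
  sorted[16] = s$pineaphippopotamu  (last char: 'u')
  sorted[17] = tamus$pineaphippopo  (last char: 'o')
  sorted[18] = us$pineaphippopotam  (last char: 'm')
Last column: stenpphaippa$poiuom
Original string S is at sorted index 12

Answer: stenpphaippa$poiuom
12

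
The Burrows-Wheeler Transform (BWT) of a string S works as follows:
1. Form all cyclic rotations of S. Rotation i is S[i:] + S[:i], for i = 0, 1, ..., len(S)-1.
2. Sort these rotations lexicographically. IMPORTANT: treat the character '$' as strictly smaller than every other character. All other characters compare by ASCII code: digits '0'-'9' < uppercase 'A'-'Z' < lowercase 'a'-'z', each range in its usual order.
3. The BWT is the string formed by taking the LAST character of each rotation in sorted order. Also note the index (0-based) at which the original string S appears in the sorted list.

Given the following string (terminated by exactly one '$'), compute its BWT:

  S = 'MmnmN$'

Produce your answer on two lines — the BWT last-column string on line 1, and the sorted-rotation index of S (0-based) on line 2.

All 6 rotations (rotation i = S[i:]+S[:i]):
  rot[0] = MmnmN$
  rot[1] = mnmN$M
  rot[2] = nmN$Mm
  rot[3] = mN$Mmn
  rot[4] = N$Mmnm
  rot[5] = $MmnmN
Sorted (with $ < everything):
  sorted[0] = $MmnmN  (last char: 'N')
  sorted[1] = MmnmN$  (last char: '$')
  sorted[2] = N$Mmnm  (last char: 'm')
  sorted[3] = mN$Mmn  (last char: 'n')
  sorted[4] = mnmN$M  (last char: 'M')
  sorted[5] = nmN$Mm  (last char: 'm')
Last column: N$mnMm
Original string S is at sorted index 1

Answer: N$mnMm
1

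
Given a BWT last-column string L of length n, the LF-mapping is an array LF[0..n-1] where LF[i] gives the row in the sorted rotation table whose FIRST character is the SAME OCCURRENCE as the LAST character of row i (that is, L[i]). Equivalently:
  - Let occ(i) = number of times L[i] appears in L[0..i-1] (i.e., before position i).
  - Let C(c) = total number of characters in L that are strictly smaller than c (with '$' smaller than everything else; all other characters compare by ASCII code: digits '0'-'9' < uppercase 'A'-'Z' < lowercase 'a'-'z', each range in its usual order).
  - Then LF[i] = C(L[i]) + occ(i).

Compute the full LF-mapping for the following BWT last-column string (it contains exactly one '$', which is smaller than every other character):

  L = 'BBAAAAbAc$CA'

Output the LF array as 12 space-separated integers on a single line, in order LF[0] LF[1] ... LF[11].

Char counts: '$':1, 'A':6, 'B':2, 'C':1, 'b':1, 'c':1
C (first-col start): C('$')=0, C('A')=1, C('B')=7, C('C')=9, C('b')=10, C('c')=11
L[0]='B': occ=0, LF[0]=C('B')+0=7+0=7
L[1]='B': occ=1, LF[1]=C('B')+1=7+1=8
L[2]='A': occ=0, LF[2]=C('A')+0=1+0=1
L[3]='A': occ=1, LF[3]=C('A')+1=1+1=2
L[4]='A': occ=2, LF[4]=C('A')+2=1+2=3
L[5]='A': occ=3, LF[5]=C('A')+3=1+3=4
L[6]='b': occ=0, LF[6]=C('b')+0=10+0=10
L[7]='A': occ=4, LF[7]=C('A')+4=1+4=5
L[8]='c': occ=0, LF[8]=C('c')+0=11+0=11
L[9]='$': occ=0, LF[9]=C('$')+0=0+0=0
L[10]='C': occ=0, LF[10]=C('C')+0=9+0=9
L[11]='A': occ=5, LF[11]=C('A')+5=1+5=6

Answer: 7 8 1 2 3 4 10 5 11 0 9 6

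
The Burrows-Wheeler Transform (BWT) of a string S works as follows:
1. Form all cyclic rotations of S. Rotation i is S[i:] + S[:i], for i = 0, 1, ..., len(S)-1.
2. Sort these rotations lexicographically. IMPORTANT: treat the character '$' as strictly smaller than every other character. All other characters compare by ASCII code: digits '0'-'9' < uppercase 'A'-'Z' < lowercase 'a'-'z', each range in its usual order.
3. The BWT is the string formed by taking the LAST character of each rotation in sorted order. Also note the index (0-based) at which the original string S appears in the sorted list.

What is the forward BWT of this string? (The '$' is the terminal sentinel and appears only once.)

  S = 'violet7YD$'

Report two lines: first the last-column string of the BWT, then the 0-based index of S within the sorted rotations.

All 10 rotations (rotation i = S[i:]+S[:i]):
  rot[0] = violet7YD$
  rot[1] = iolet7YD$v
  rot[2] = olet7YD$vi
  rot[3] = let7YD$vio
  rot[4] = et7YD$viol
  rot[5] = t7YD$viole
  rot[6] = 7YD$violet
  rot[7] = YD$violet7
  rot[8] = D$violet7Y
  rot[9] = $violet7YD
Sorted (with $ < everything):
  sorted[0] = $violet7YD  (last char: 'D')
  sorted[1] = 7YD$violet  (last char: 't')
  sorted[2] = D$violet7Y  (last char: 'Y')
  sorted[3] = YD$violet7  (last char: '7')
  sorted[4] = et7YD$viol  (last char: 'l')
  sorted[5] = iolet7YD$v  (last char: 'v')
  sorted[6] = let7YD$vio  (last char: 'o')
  sorted[7] = olet7YD$vi  (last char: 'i')
  sorted[8] = t7YD$viole  (last char: 'e')
  sorted[9] = violet7YD$  (last char: '$')
Last column: DtY7lvoie$
Original string S is at sorted index 9

Answer: DtY7lvoie$
9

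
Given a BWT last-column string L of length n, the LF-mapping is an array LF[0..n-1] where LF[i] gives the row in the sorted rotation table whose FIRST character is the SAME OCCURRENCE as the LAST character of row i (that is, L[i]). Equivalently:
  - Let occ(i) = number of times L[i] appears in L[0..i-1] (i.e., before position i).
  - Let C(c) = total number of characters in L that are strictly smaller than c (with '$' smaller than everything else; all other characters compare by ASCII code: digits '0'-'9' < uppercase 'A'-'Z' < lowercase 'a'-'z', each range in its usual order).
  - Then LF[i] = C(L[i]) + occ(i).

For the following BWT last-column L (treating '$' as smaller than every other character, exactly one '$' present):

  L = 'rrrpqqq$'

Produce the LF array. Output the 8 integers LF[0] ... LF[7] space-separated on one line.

Answer: 5 6 7 1 2 3 4 0

Derivation:
Char counts: '$':1, 'p':1, 'q':3, 'r':3
C (first-col start): C('$')=0, C('p')=1, C('q')=2, C('r')=5
L[0]='r': occ=0, LF[0]=C('r')+0=5+0=5
L[1]='r': occ=1, LF[1]=C('r')+1=5+1=6
L[2]='r': occ=2, LF[2]=C('r')+2=5+2=7
L[3]='p': occ=0, LF[3]=C('p')+0=1+0=1
L[4]='q': occ=0, LF[4]=C('q')+0=2+0=2
L[5]='q': occ=1, LF[5]=C('q')+1=2+1=3
L[6]='q': occ=2, LF[6]=C('q')+2=2+2=4
L[7]='$': occ=0, LF[7]=C('$')+0=0+0=0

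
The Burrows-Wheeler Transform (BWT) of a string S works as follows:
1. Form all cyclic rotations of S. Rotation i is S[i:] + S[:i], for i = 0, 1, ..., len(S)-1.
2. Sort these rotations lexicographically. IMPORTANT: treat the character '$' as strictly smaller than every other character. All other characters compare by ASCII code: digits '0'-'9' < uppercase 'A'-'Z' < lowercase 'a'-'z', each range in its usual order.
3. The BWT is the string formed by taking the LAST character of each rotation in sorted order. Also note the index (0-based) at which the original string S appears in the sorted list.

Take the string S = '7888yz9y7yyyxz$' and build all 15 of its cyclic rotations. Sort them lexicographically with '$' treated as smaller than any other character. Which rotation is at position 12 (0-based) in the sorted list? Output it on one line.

All 15 rotations (rotation i = S[i:]+S[:i]):
  rot[0] = 7888yz9y7yyyxz$
  rot[1] = 888yz9y7yyyxz$7
  rot[2] = 88yz9y7yyyxz$78
  rot[3] = 8yz9y7yyyxz$788
  rot[4] = yz9y7yyyxz$7888
  rot[5] = z9y7yyyxz$7888y
  rot[6] = 9y7yyyxz$7888yz
  rot[7] = y7yyyxz$7888yz9
  rot[8] = 7yyyxz$7888yz9y
  rot[9] = yyyxz$7888yz9y7
  rot[10] = yyxz$7888yz9y7y
  rot[11] = yxz$7888yz9y7yy
  rot[12] = xz$7888yz9y7yyy
  rot[13] = z$7888yz9y7yyyx
  rot[14] = $7888yz9y7yyyxz
Sorted (with $ < everything):
  sorted[0] = $7888yz9y7yyyxz
  sorted[1] = 7888yz9y7yyyxz$
  sorted[2] = 7yyyxz$7888yz9y
  sorted[3] = 888yz9y7yyyxz$7
  sorted[4] = 88yz9y7yyyxz$78
  sorted[5] = 8yz9y7yyyxz$788
  sorted[6] = 9y7yyyxz$7888yz
  sorted[7] = xz$7888yz9y7yyy
  sorted[8] = y7yyyxz$7888yz9
  sorted[9] = yxz$7888yz9y7yy
  sorted[10] = yyxz$7888yz9y7y
  sorted[11] = yyyxz$7888yz9y7
  sorted[12] = yz9y7yyyxz$7888
  sorted[13] = z$7888yz9y7yyyx
  sorted[14] = z9y7yyyxz$7888y
sorted[12] = yz9y7yyyxz$7888

Answer: yz9y7yyyxz$7888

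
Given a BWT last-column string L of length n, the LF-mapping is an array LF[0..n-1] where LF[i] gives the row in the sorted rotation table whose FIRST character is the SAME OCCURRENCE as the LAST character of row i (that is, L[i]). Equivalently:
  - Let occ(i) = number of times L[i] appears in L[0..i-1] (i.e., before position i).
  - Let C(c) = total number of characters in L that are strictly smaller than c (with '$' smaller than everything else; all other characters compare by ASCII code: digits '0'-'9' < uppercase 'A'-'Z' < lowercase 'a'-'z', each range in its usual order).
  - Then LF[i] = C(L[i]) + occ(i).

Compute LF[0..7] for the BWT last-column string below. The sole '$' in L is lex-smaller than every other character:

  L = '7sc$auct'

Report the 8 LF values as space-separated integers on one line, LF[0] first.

Answer: 1 5 3 0 2 7 4 6

Derivation:
Char counts: '$':1, '7':1, 'a':1, 'c':2, 's':1, 't':1, 'u':1
C (first-col start): C('$')=0, C('7')=1, C('a')=2, C('c')=3, C('s')=5, C('t')=6, C('u')=7
L[0]='7': occ=0, LF[0]=C('7')+0=1+0=1
L[1]='s': occ=0, LF[1]=C('s')+0=5+0=5
L[2]='c': occ=0, LF[2]=C('c')+0=3+0=3
L[3]='$': occ=0, LF[3]=C('$')+0=0+0=0
L[4]='a': occ=0, LF[4]=C('a')+0=2+0=2
L[5]='u': occ=0, LF[5]=C('u')+0=7+0=7
L[6]='c': occ=1, LF[6]=C('c')+1=3+1=4
L[7]='t': occ=0, LF[7]=C('t')+0=6+0=6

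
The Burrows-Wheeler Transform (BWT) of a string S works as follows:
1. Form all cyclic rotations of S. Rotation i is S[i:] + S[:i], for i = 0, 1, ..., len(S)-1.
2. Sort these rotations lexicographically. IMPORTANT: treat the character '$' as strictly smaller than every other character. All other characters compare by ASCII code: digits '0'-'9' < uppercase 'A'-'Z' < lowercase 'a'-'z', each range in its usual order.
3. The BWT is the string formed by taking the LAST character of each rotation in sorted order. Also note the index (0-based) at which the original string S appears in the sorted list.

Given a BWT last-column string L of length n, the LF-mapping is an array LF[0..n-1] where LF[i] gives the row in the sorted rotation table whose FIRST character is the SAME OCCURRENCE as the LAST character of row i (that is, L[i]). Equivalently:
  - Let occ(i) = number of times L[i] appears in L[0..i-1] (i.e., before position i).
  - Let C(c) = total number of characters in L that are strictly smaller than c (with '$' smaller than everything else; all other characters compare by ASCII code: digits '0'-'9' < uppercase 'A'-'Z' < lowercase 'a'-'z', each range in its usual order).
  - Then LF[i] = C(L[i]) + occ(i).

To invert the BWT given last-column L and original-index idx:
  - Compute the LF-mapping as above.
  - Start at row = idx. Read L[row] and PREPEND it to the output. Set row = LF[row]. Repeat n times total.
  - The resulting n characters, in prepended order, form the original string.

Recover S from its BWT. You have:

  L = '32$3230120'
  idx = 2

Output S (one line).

LF mapping: 7 4 0 8 5 9 1 3 6 2
Walk LF starting at row 2, prepending L[row]:
  step 1: row=2, L[2]='$', prepend. Next row=LF[2]=0
  step 2: row=0, L[0]='3', prepend. Next row=LF[0]=7
  step 3: row=7, L[7]='1', prepend. Next row=LF[7]=3
  step 4: row=3, L[3]='3', prepend. Next row=LF[3]=8
  step 5: row=8, L[8]='2', prepend. Next row=LF[8]=6
  step 6: row=6, L[6]='0', prepend. Next row=LF[6]=1
  step 7: row=1, L[1]='2', prepend. Next row=LF[1]=4
  step 8: row=4, L[4]='2', prepend. Next row=LF[4]=5
  step 9: row=5, L[5]='3', prepend. Next row=LF[5]=9
  step 10: row=9, L[9]='0', prepend. Next row=LF[9]=2
Reversed output: 032202313$

Answer: 032202313$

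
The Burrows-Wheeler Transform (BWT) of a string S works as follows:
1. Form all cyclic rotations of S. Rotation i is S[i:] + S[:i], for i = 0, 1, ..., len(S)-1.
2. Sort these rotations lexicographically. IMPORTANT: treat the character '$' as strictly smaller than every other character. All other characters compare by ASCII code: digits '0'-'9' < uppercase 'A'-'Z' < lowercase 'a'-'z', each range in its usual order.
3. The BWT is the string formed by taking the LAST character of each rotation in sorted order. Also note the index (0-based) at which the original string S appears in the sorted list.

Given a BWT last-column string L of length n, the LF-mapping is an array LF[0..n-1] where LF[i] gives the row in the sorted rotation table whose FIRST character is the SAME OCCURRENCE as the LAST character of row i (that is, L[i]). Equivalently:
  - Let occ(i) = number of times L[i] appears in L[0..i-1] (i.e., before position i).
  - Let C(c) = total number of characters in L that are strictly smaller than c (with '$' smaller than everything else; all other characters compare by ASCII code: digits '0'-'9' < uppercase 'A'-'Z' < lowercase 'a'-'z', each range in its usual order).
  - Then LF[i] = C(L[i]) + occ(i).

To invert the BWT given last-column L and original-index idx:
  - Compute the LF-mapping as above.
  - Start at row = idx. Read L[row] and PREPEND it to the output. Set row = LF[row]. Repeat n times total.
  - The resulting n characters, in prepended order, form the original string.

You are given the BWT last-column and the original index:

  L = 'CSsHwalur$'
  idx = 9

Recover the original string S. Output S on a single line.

LF mapping: 1 3 7 2 9 4 5 8 6 0
Walk LF starting at row 9, prepending L[row]:
  step 1: row=9, L[9]='$', prepend. Next row=LF[9]=0
  step 2: row=0, L[0]='C', prepend. Next row=LF[0]=1
  step 3: row=1, L[1]='S', prepend. Next row=LF[1]=3
  step 4: row=3, L[3]='H', prepend. Next row=LF[3]=2
  step 5: row=2, L[2]='s', prepend. Next row=LF[2]=7
  step 6: row=7, L[7]='u', prepend. Next row=LF[7]=8
  step 7: row=8, L[8]='r', prepend. Next row=LF[8]=6
  step 8: row=6, L[6]='l', prepend. Next row=LF[6]=5
  step 9: row=5, L[5]='a', prepend. Next row=LF[5]=4
  step 10: row=4, L[4]='w', prepend. Next row=LF[4]=9
Reversed output: walrusHSC$

Answer: walrusHSC$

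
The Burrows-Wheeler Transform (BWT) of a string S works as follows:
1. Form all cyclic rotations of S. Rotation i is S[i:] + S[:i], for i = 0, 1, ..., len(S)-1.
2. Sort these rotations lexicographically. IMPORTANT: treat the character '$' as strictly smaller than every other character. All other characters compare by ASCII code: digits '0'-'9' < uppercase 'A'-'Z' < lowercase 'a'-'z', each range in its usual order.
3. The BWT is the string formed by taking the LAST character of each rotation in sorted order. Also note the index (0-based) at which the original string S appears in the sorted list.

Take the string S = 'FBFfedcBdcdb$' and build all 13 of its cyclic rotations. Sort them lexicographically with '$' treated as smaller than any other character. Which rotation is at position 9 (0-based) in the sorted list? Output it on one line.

Answer: dcBdcdb$FBFfe

Derivation:
All 13 rotations (rotation i = S[i:]+S[:i]):
  rot[0] = FBFfedcBdcdb$
  rot[1] = BFfedcBdcdb$F
  rot[2] = FfedcBdcdb$FB
  rot[3] = fedcBdcdb$FBF
  rot[4] = edcBdcdb$FBFf
  rot[5] = dcBdcdb$FBFfe
  rot[6] = cBdcdb$FBFfed
  rot[7] = Bdcdb$FBFfedc
  rot[8] = dcdb$FBFfedcB
  rot[9] = cdb$FBFfedcBd
  rot[10] = db$FBFfedcBdc
  rot[11] = b$FBFfedcBdcd
  rot[12] = $FBFfedcBdcdb
Sorted (with $ < everything):
  sorted[0] = $FBFfedcBdcdb
  sorted[1] = BFfedcBdcdb$F
  sorted[2] = Bdcdb$FBFfedc
  sorted[3] = FBFfedcBdcdb$
  sorted[4] = FfedcBdcdb$FB
  sorted[5] = b$FBFfedcBdcd
  sorted[6] = cBdcdb$FBFfed
  sorted[7] = cdb$FBFfedcBd
  sorted[8] = db$FBFfedcBdc
  sorted[9] = dcBdcdb$FBFfe
  sorted[10] = dcdb$FBFfedcB
  sorted[11] = edcBdcdb$FBFf
  sorted[12] = fedcBdcdb$FBF
sorted[9] = dcBdcdb$FBFfe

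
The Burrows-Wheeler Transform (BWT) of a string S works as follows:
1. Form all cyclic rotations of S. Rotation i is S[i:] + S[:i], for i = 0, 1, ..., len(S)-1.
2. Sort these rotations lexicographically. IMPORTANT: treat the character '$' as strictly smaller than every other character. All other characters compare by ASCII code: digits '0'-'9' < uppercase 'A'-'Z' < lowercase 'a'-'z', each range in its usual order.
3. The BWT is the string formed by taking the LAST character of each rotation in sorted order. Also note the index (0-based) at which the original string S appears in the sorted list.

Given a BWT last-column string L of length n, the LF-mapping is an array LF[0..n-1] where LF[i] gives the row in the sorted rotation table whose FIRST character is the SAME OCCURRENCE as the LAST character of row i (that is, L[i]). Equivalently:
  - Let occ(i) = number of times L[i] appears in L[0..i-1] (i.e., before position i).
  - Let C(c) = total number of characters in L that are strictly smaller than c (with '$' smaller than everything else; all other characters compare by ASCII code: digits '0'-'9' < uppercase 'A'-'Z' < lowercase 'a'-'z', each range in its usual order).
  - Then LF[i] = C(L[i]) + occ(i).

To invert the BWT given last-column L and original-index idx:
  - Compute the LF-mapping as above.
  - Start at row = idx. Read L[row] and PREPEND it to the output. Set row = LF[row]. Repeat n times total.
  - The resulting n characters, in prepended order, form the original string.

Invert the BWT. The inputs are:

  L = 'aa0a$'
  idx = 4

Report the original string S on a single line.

Answer: aa0a$

Derivation:
LF mapping: 2 3 1 4 0
Walk LF starting at row 4, prepending L[row]:
  step 1: row=4, L[4]='$', prepend. Next row=LF[4]=0
  step 2: row=0, L[0]='a', prepend. Next row=LF[0]=2
  step 3: row=2, L[2]='0', prepend. Next row=LF[2]=1
  step 4: row=1, L[1]='a', prepend. Next row=LF[1]=3
  step 5: row=3, L[3]='a', prepend. Next row=LF[3]=4
Reversed output: aa0a$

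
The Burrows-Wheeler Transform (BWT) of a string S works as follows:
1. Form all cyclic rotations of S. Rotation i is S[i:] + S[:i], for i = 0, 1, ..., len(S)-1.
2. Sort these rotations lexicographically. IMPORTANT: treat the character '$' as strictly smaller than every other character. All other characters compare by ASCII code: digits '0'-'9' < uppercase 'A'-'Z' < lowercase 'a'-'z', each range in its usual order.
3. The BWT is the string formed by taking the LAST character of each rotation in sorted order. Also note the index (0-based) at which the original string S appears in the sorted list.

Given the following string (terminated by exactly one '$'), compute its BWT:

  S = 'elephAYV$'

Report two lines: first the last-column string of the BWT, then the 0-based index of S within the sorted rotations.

Answer: VhYA$lpee
4

Derivation:
All 9 rotations (rotation i = S[i:]+S[:i]):
  rot[0] = elephAYV$
  rot[1] = lephAYV$e
  rot[2] = ephAYV$el
  rot[3] = phAYV$ele
  rot[4] = hAYV$elep
  rot[5] = AYV$eleph
  rot[6] = YV$elephA
  rot[7] = V$elephAY
  rot[8] = $elephAYV
Sorted (with $ < everything):
  sorted[0] = $elephAYV  (last char: 'V')
  sorted[1] = AYV$eleph  (last char: 'h')
  sorted[2] = V$elephAY  (last char: 'Y')
  sorted[3] = YV$elephA  (last char: 'A')
  sorted[4] = elephAYV$  (last char: '$')
  sorted[5] = ephAYV$el  (last char: 'l')
  sorted[6] = hAYV$elep  (last char: 'p')
  sorted[7] = lephAYV$e  (last char: 'e')
  sorted[8] = phAYV$ele  (last char: 'e')
Last column: VhYA$lpee
Original string S is at sorted index 4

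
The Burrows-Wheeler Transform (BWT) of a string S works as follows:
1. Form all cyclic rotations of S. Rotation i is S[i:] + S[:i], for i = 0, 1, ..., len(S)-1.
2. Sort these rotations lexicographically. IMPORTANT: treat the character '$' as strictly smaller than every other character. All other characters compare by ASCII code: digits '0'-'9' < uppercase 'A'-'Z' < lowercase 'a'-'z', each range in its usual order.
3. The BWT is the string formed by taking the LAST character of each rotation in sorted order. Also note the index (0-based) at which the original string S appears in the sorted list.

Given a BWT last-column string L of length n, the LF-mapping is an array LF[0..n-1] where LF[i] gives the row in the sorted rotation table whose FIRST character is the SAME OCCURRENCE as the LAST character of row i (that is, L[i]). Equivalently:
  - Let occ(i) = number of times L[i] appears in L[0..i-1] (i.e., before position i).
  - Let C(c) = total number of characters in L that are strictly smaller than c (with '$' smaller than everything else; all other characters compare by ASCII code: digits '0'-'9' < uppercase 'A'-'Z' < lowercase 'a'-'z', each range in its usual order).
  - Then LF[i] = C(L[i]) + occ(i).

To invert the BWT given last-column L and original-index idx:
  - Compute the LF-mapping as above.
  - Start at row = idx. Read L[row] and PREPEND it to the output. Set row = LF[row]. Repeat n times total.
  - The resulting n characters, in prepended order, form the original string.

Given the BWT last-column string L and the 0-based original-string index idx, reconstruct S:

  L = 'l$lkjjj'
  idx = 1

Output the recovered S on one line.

Answer: jkjljl$

Derivation:
LF mapping: 5 0 6 4 1 2 3
Walk LF starting at row 1, prepending L[row]:
  step 1: row=1, L[1]='$', prepend. Next row=LF[1]=0
  step 2: row=0, L[0]='l', prepend. Next row=LF[0]=5
  step 3: row=5, L[5]='j', prepend. Next row=LF[5]=2
  step 4: row=2, L[2]='l', prepend. Next row=LF[2]=6
  step 5: row=6, L[6]='j', prepend. Next row=LF[6]=3
  step 6: row=3, L[3]='k', prepend. Next row=LF[3]=4
  step 7: row=4, L[4]='j', prepend. Next row=LF[4]=1
Reversed output: jkjljl$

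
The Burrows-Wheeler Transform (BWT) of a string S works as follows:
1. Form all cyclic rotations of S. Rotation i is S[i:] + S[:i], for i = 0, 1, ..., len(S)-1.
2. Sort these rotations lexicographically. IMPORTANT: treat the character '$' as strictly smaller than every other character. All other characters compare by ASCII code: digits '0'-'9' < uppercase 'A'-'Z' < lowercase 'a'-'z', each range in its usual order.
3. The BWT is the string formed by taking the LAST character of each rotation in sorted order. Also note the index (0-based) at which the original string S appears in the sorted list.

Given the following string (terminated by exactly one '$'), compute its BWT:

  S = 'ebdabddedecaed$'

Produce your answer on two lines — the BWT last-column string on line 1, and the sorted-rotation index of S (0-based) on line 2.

Answer: ddceaeebbed$dad
11

Derivation:
All 15 rotations (rotation i = S[i:]+S[:i]):
  rot[0] = ebdabddedecaed$
  rot[1] = bdabddedecaed$e
  rot[2] = dabddedecaed$eb
  rot[3] = abddedecaed$ebd
  rot[4] = bddedecaed$ebda
  rot[5] = ddedecaed$ebdab
  rot[6] = dedecaed$ebdabd
  rot[7] = edecaed$ebdabdd
  rot[8] = decaed$ebdabdde
  rot[9] = ecaed$ebdabdded
  rot[10] = caed$ebdabddede
  rot[11] = aed$ebdabddedec
  rot[12] = ed$ebdabddedeca
  rot[13] = d$ebdabddedecae
  rot[14] = $ebdabddedecaed
Sorted (with $ < everything):
  sorted[0] = $ebdabddedecaed  (last char: 'd')
  sorted[1] = abddedecaed$ebd  (last char: 'd')
  sorted[2] = aed$ebdabddedec  (last char: 'c')
  sorted[3] = bdabddedecaed$e  (last char: 'e')
  sorted[4] = bddedecaed$ebda  (last char: 'a')
  sorted[5] = caed$ebdabddede  (last char: 'e')
  sorted[6] = d$ebdabddedecae  (last char: 'e')
  sorted[7] = dabddedecaed$eb  (last char: 'b')
  sorted[8] = ddedecaed$ebdab  (last char: 'b')
  sorted[9] = decaed$ebdabdde  (last char: 'e')
  sorted[10] = dedecaed$ebdabd  (last char: 'd')
  sorted[11] = ebdabddedecaed$  (last char: '$')
  sorted[12] = ecaed$ebdabdded  (last char: 'd')
  sorted[13] = ed$ebdabddedeca  (last char: 'a')
  sorted[14] = edecaed$ebdabdd  (last char: 'd')
Last column: ddceaeebbed$dad
Original string S is at sorted index 11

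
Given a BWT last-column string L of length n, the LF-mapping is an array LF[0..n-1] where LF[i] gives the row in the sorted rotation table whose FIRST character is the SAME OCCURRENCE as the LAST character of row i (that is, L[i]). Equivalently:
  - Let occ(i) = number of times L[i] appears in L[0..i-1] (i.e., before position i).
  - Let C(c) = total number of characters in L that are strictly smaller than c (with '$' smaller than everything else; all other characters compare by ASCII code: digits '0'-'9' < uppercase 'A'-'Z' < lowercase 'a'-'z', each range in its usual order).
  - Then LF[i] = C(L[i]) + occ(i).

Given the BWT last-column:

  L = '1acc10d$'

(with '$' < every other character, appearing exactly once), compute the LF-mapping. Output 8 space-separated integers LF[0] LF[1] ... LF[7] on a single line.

Answer: 2 4 5 6 3 1 7 0

Derivation:
Char counts: '$':1, '0':1, '1':2, 'a':1, 'c':2, 'd':1
C (first-col start): C('$')=0, C('0')=1, C('1')=2, C('a')=4, C('c')=5, C('d')=7
L[0]='1': occ=0, LF[0]=C('1')+0=2+0=2
L[1]='a': occ=0, LF[1]=C('a')+0=4+0=4
L[2]='c': occ=0, LF[2]=C('c')+0=5+0=5
L[3]='c': occ=1, LF[3]=C('c')+1=5+1=6
L[4]='1': occ=1, LF[4]=C('1')+1=2+1=3
L[5]='0': occ=0, LF[5]=C('0')+0=1+0=1
L[6]='d': occ=0, LF[6]=C('d')+0=7+0=7
L[7]='$': occ=0, LF[7]=C('$')+0=0+0=0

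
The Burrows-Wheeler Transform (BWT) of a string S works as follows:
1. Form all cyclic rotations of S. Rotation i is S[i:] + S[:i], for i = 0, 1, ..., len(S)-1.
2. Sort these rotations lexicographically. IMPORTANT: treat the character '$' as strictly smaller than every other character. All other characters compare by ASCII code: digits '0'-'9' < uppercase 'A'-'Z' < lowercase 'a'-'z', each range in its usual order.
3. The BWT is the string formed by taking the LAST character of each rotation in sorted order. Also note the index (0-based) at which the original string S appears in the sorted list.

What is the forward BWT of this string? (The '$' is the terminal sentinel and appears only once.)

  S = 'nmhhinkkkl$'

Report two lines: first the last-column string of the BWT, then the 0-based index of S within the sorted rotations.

Answer: lmhhnkkkni$
10

Derivation:
All 11 rotations (rotation i = S[i:]+S[:i]):
  rot[0] = nmhhinkkkl$
  rot[1] = mhhinkkkl$n
  rot[2] = hhinkkkl$nm
  rot[3] = hinkkkl$nmh
  rot[4] = inkkkl$nmhh
  rot[5] = nkkkl$nmhhi
  rot[6] = kkkl$nmhhin
  rot[7] = kkl$nmhhink
  rot[8] = kl$nmhhinkk
  rot[9] = l$nmhhinkkk
  rot[10] = $nmhhinkkkl
Sorted (with $ < everything):
  sorted[0] = $nmhhinkkkl  (last char: 'l')
  sorted[1] = hhinkkkl$nm  (last char: 'm')
  sorted[2] = hinkkkl$nmh  (last char: 'h')
  sorted[3] = inkkkl$nmhh  (last char: 'h')
  sorted[4] = kkkl$nmhhin  (last char: 'n')
  sorted[5] = kkl$nmhhink  (last char: 'k')
  sorted[6] = kl$nmhhinkk  (last char: 'k')
  sorted[7] = l$nmhhinkkk  (last char: 'k')
  sorted[8] = mhhinkkkl$n  (last char: 'n')
  sorted[9] = nkkkl$nmhhi  (last char: 'i')
  sorted[10] = nmhhinkkkl$  (last char: '$')
Last column: lmhhnkkkni$
Original string S is at sorted index 10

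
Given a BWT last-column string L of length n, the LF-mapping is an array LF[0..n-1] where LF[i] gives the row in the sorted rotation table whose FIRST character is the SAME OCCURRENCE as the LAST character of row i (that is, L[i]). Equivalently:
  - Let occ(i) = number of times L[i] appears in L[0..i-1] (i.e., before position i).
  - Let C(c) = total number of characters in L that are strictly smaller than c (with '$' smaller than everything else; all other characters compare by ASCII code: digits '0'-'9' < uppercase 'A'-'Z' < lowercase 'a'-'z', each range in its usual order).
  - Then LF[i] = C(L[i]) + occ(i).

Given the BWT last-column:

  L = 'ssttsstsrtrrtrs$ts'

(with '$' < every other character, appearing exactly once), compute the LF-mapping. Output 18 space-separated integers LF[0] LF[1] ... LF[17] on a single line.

Answer: 5 6 12 13 7 8 14 9 1 15 2 3 16 4 10 0 17 11

Derivation:
Char counts: '$':1, 'r':4, 's':7, 't':6
C (first-col start): C('$')=0, C('r')=1, C('s')=5, C('t')=12
L[0]='s': occ=0, LF[0]=C('s')+0=5+0=5
L[1]='s': occ=1, LF[1]=C('s')+1=5+1=6
L[2]='t': occ=0, LF[2]=C('t')+0=12+0=12
L[3]='t': occ=1, LF[3]=C('t')+1=12+1=13
L[4]='s': occ=2, LF[4]=C('s')+2=5+2=7
L[5]='s': occ=3, LF[5]=C('s')+3=5+3=8
L[6]='t': occ=2, LF[6]=C('t')+2=12+2=14
L[7]='s': occ=4, LF[7]=C('s')+4=5+4=9
L[8]='r': occ=0, LF[8]=C('r')+0=1+0=1
L[9]='t': occ=3, LF[9]=C('t')+3=12+3=15
L[10]='r': occ=1, LF[10]=C('r')+1=1+1=2
L[11]='r': occ=2, LF[11]=C('r')+2=1+2=3
L[12]='t': occ=4, LF[12]=C('t')+4=12+4=16
L[13]='r': occ=3, LF[13]=C('r')+3=1+3=4
L[14]='s': occ=5, LF[14]=C('s')+5=5+5=10
L[15]='$': occ=0, LF[15]=C('$')+0=0+0=0
L[16]='t': occ=5, LF[16]=C('t')+5=12+5=17
L[17]='s': occ=6, LF[17]=C('s')+6=5+6=11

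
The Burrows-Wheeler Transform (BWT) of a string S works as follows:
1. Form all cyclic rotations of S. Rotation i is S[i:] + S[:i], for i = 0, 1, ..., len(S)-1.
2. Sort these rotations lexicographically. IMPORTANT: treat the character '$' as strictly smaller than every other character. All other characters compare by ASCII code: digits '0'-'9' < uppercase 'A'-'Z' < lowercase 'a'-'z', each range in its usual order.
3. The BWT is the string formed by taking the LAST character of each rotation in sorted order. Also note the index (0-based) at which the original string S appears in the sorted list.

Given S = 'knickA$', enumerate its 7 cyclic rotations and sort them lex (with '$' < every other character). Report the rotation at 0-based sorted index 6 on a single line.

All 7 rotations (rotation i = S[i:]+S[:i]):
  rot[0] = knickA$
  rot[1] = nickA$k
  rot[2] = ickA$kn
  rot[3] = ckA$kni
  rot[4] = kA$knic
  rot[5] = A$knick
  rot[6] = $knickA
Sorted (with $ < everything):
  sorted[0] = $knickA
  sorted[1] = A$knick
  sorted[2] = ckA$kni
  sorted[3] = ickA$kn
  sorted[4] = kA$knic
  sorted[5] = knickA$
  sorted[6] = nickA$k
sorted[6] = nickA$k

Answer: nickA$k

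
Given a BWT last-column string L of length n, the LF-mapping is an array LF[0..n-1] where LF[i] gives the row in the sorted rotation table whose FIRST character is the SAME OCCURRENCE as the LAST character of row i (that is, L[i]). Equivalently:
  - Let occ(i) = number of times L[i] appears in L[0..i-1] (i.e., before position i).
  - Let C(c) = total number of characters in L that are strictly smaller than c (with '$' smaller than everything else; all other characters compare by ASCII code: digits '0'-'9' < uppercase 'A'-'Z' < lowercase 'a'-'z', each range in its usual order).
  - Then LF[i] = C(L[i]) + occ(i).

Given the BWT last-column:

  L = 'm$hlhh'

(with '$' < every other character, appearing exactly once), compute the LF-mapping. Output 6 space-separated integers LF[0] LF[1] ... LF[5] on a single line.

Char counts: '$':1, 'h':3, 'l':1, 'm':1
C (first-col start): C('$')=0, C('h')=1, C('l')=4, C('m')=5
L[0]='m': occ=0, LF[0]=C('m')+0=5+0=5
L[1]='$': occ=0, LF[1]=C('$')+0=0+0=0
L[2]='h': occ=0, LF[2]=C('h')+0=1+0=1
L[3]='l': occ=0, LF[3]=C('l')+0=4+0=4
L[4]='h': occ=1, LF[4]=C('h')+1=1+1=2
L[5]='h': occ=2, LF[5]=C('h')+2=1+2=3

Answer: 5 0 1 4 2 3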